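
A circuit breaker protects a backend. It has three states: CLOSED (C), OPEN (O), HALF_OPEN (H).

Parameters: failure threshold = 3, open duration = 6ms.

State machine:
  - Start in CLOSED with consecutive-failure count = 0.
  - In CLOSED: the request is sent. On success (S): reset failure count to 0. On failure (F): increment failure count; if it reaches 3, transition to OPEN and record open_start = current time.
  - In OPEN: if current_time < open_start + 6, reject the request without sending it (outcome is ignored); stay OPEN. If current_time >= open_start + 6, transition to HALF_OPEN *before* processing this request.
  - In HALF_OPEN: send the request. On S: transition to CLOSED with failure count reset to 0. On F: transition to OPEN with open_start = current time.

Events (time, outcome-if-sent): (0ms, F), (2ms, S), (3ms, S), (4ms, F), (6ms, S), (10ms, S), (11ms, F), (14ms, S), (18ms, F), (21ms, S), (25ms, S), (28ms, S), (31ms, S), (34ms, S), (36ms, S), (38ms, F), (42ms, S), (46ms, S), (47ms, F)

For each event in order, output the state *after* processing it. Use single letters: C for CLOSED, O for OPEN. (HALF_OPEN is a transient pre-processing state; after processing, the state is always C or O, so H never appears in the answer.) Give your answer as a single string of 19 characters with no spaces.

Answer: CCCCCCCCCCCCCCCCCCC

Derivation:
State after each event:
  event#1 t=0ms outcome=F: state=CLOSED
  event#2 t=2ms outcome=S: state=CLOSED
  event#3 t=3ms outcome=S: state=CLOSED
  event#4 t=4ms outcome=F: state=CLOSED
  event#5 t=6ms outcome=S: state=CLOSED
  event#6 t=10ms outcome=S: state=CLOSED
  event#7 t=11ms outcome=F: state=CLOSED
  event#8 t=14ms outcome=S: state=CLOSED
  event#9 t=18ms outcome=F: state=CLOSED
  event#10 t=21ms outcome=S: state=CLOSED
  event#11 t=25ms outcome=S: state=CLOSED
  event#12 t=28ms outcome=S: state=CLOSED
  event#13 t=31ms outcome=S: state=CLOSED
  event#14 t=34ms outcome=S: state=CLOSED
  event#15 t=36ms outcome=S: state=CLOSED
  event#16 t=38ms outcome=F: state=CLOSED
  event#17 t=42ms outcome=S: state=CLOSED
  event#18 t=46ms outcome=S: state=CLOSED
  event#19 t=47ms outcome=F: state=CLOSED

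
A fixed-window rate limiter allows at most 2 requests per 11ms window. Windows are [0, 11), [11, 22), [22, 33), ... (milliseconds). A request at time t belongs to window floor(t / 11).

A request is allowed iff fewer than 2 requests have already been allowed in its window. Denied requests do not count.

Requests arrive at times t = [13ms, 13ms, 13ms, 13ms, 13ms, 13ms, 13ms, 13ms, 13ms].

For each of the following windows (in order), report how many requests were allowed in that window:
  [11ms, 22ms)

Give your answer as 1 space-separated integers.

Answer: 2

Derivation:
Processing requests:
  req#1 t=13ms (window 1): ALLOW
  req#2 t=13ms (window 1): ALLOW
  req#3 t=13ms (window 1): DENY
  req#4 t=13ms (window 1): DENY
  req#5 t=13ms (window 1): DENY
  req#6 t=13ms (window 1): DENY
  req#7 t=13ms (window 1): DENY
  req#8 t=13ms (window 1): DENY
  req#9 t=13ms (window 1): DENY

Allowed counts by window: 2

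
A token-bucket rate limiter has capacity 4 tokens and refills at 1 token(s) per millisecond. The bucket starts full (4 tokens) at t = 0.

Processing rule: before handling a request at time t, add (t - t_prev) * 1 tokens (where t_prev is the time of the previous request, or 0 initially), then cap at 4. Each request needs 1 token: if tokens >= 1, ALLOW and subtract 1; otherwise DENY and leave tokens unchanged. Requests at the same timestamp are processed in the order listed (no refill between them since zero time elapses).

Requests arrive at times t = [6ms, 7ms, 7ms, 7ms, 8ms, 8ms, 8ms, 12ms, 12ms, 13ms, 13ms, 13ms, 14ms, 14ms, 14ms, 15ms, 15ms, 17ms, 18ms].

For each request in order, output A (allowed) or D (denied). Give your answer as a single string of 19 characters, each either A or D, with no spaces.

Simulating step by step:
  req#1 t=6ms: ALLOW
  req#2 t=7ms: ALLOW
  req#3 t=7ms: ALLOW
  req#4 t=7ms: ALLOW
  req#5 t=8ms: ALLOW
  req#6 t=8ms: ALLOW
  req#7 t=8ms: DENY
  req#8 t=12ms: ALLOW
  req#9 t=12ms: ALLOW
  req#10 t=13ms: ALLOW
  req#11 t=13ms: ALLOW
  req#12 t=13ms: ALLOW
  req#13 t=14ms: ALLOW
  req#14 t=14ms: DENY
  req#15 t=14ms: DENY
  req#16 t=15ms: ALLOW
  req#17 t=15ms: DENY
  req#18 t=17ms: ALLOW
  req#19 t=18ms: ALLOW

Answer: AAAAAADAAAAAADDADAA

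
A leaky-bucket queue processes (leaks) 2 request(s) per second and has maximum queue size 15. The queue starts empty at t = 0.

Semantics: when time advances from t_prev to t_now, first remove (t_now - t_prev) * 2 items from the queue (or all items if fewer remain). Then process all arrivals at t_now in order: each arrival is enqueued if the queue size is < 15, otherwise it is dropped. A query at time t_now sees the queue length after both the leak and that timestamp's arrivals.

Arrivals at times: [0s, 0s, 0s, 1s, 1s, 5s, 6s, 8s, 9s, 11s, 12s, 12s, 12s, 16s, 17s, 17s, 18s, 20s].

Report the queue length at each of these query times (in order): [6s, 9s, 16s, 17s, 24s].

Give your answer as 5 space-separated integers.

Queue lengths at query times:
  query t=6s: backlog = 1
  query t=9s: backlog = 1
  query t=16s: backlog = 1
  query t=17s: backlog = 2
  query t=24s: backlog = 0

Answer: 1 1 1 2 0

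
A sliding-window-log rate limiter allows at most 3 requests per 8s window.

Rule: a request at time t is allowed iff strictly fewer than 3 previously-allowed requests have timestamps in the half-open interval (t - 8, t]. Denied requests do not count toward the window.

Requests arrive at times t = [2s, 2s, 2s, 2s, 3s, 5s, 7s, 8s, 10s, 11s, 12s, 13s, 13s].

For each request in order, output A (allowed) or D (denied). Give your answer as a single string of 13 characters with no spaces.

Tracking allowed requests in the window:
  req#1 t=2s: ALLOW
  req#2 t=2s: ALLOW
  req#3 t=2s: ALLOW
  req#4 t=2s: DENY
  req#5 t=3s: DENY
  req#6 t=5s: DENY
  req#7 t=7s: DENY
  req#8 t=8s: DENY
  req#9 t=10s: ALLOW
  req#10 t=11s: ALLOW
  req#11 t=12s: ALLOW
  req#12 t=13s: DENY
  req#13 t=13s: DENY

Answer: AAADDDDDAAADD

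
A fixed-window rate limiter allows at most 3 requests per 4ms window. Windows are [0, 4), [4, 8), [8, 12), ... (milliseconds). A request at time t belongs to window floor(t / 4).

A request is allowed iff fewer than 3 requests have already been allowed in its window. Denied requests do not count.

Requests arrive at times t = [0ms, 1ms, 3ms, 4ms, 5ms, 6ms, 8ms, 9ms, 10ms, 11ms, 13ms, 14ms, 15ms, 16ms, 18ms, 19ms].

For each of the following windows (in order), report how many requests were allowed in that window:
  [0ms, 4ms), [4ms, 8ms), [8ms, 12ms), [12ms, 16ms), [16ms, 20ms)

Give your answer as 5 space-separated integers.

Processing requests:
  req#1 t=0ms (window 0): ALLOW
  req#2 t=1ms (window 0): ALLOW
  req#3 t=3ms (window 0): ALLOW
  req#4 t=4ms (window 1): ALLOW
  req#5 t=5ms (window 1): ALLOW
  req#6 t=6ms (window 1): ALLOW
  req#7 t=8ms (window 2): ALLOW
  req#8 t=9ms (window 2): ALLOW
  req#9 t=10ms (window 2): ALLOW
  req#10 t=11ms (window 2): DENY
  req#11 t=13ms (window 3): ALLOW
  req#12 t=14ms (window 3): ALLOW
  req#13 t=15ms (window 3): ALLOW
  req#14 t=16ms (window 4): ALLOW
  req#15 t=18ms (window 4): ALLOW
  req#16 t=19ms (window 4): ALLOW

Allowed counts by window: 3 3 3 3 3

Answer: 3 3 3 3 3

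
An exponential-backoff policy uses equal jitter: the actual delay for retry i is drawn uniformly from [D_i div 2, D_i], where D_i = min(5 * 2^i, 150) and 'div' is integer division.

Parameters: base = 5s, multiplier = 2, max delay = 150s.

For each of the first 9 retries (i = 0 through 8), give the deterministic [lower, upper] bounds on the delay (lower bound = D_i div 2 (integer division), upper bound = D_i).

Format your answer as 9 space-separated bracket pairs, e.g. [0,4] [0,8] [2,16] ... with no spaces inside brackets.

Computing bounds per retry:
  i=0: D_i=min(5*2^0,150)=5, bounds=[2,5]
  i=1: D_i=min(5*2^1,150)=10, bounds=[5,10]
  i=2: D_i=min(5*2^2,150)=20, bounds=[10,20]
  i=3: D_i=min(5*2^3,150)=40, bounds=[20,40]
  i=4: D_i=min(5*2^4,150)=80, bounds=[40,80]
  i=5: D_i=min(5*2^5,150)=150, bounds=[75,150]
  i=6: D_i=min(5*2^6,150)=150, bounds=[75,150]
  i=7: D_i=min(5*2^7,150)=150, bounds=[75,150]
  i=8: D_i=min(5*2^8,150)=150, bounds=[75,150]

Answer: [2,5] [5,10] [10,20] [20,40] [40,80] [75,150] [75,150] [75,150] [75,150]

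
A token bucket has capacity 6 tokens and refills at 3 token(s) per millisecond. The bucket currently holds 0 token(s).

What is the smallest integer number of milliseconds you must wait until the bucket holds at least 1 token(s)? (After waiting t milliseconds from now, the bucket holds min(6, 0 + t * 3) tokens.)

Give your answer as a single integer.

Answer: 1

Derivation:
Need 0 + t * 3 >= 1, so t >= 1/3.
Smallest integer t = ceil(1/3) = 1.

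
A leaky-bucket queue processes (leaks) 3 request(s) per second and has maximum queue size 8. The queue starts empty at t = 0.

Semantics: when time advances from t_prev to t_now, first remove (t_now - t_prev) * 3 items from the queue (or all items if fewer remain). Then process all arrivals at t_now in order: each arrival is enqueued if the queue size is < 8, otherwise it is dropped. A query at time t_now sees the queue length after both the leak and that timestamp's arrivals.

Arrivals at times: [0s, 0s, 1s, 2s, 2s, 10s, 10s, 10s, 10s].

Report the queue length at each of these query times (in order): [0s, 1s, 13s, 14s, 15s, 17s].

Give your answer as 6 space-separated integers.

Queue lengths at query times:
  query t=0s: backlog = 2
  query t=1s: backlog = 1
  query t=13s: backlog = 0
  query t=14s: backlog = 0
  query t=15s: backlog = 0
  query t=17s: backlog = 0

Answer: 2 1 0 0 0 0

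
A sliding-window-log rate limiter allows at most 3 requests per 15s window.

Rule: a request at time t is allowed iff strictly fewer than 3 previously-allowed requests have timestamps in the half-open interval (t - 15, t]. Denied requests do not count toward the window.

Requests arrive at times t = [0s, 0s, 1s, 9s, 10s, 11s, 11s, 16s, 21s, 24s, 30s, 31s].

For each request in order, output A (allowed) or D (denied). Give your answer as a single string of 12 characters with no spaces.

Answer: AAADDDDAAADA

Derivation:
Tracking allowed requests in the window:
  req#1 t=0s: ALLOW
  req#2 t=0s: ALLOW
  req#3 t=1s: ALLOW
  req#4 t=9s: DENY
  req#5 t=10s: DENY
  req#6 t=11s: DENY
  req#7 t=11s: DENY
  req#8 t=16s: ALLOW
  req#9 t=21s: ALLOW
  req#10 t=24s: ALLOW
  req#11 t=30s: DENY
  req#12 t=31s: ALLOW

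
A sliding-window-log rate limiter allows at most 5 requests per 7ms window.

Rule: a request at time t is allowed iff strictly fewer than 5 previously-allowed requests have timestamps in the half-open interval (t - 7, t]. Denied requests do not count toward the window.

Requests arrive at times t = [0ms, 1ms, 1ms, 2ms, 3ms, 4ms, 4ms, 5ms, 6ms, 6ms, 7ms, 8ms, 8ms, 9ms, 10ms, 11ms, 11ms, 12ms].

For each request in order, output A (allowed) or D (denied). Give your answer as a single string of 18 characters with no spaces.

Tracking allowed requests in the window:
  req#1 t=0ms: ALLOW
  req#2 t=1ms: ALLOW
  req#3 t=1ms: ALLOW
  req#4 t=2ms: ALLOW
  req#5 t=3ms: ALLOW
  req#6 t=4ms: DENY
  req#7 t=4ms: DENY
  req#8 t=5ms: DENY
  req#9 t=6ms: DENY
  req#10 t=6ms: DENY
  req#11 t=7ms: ALLOW
  req#12 t=8ms: ALLOW
  req#13 t=8ms: ALLOW
  req#14 t=9ms: ALLOW
  req#15 t=10ms: ALLOW
  req#16 t=11ms: DENY
  req#17 t=11ms: DENY
  req#18 t=12ms: DENY

Answer: AAAAADDDDDAAAAADDD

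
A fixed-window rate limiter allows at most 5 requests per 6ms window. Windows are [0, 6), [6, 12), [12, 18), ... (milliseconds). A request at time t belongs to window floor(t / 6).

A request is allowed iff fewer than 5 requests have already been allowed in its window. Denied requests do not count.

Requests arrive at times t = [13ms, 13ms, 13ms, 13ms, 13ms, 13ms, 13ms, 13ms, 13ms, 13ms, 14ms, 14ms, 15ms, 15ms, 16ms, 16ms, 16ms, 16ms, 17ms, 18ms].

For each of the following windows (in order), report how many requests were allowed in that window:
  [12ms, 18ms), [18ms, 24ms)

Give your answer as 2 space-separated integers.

Answer: 5 1

Derivation:
Processing requests:
  req#1 t=13ms (window 2): ALLOW
  req#2 t=13ms (window 2): ALLOW
  req#3 t=13ms (window 2): ALLOW
  req#4 t=13ms (window 2): ALLOW
  req#5 t=13ms (window 2): ALLOW
  req#6 t=13ms (window 2): DENY
  req#7 t=13ms (window 2): DENY
  req#8 t=13ms (window 2): DENY
  req#9 t=13ms (window 2): DENY
  req#10 t=13ms (window 2): DENY
  req#11 t=14ms (window 2): DENY
  req#12 t=14ms (window 2): DENY
  req#13 t=15ms (window 2): DENY
  req#14 t=15ms (window 2): DENY
  req#15 t=16ms (window 2): DENY
  req#16 t=16ms (window 2): DENY
  req#17 t=16ms (window 2): DENY
  req#18 t=16ms (window 2): DENY
  req#19 t=17ms (window 2): DENY
  req#20 t=18ms (window 3): ALLOW

Allowed counts by window: 5 1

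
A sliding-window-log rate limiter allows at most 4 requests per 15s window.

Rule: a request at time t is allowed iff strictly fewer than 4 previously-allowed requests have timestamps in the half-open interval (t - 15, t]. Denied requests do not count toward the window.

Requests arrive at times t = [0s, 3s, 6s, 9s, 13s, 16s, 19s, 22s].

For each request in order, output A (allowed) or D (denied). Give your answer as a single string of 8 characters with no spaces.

Answer: AAAADAAA

Derivation:
Tracking allowed requests in the window:
  req#1 t=0s: ALLOW
  req#2 t=3s: ALLOW
  req#3 t=6s: ALLOW
  req#4 t=9s: ALLOW
  req#5 t=13s: DENY
  req#6 t=16s: ALLOW
  req#7 t=19s: ALLOW
  req#8 t=22s: ALLOW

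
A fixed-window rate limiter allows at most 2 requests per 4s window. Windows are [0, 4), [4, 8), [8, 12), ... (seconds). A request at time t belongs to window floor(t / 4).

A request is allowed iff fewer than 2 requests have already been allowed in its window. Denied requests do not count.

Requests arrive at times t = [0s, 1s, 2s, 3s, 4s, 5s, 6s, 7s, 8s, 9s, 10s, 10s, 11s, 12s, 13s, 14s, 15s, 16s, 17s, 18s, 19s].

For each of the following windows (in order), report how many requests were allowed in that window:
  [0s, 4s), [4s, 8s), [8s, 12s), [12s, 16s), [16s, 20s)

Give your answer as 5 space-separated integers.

Answer: 2 2 2 2 2

Derivation:
Processing requests:
  req#1 t=0s (window 0): ALLOW
  req#2 t=1s (window 0): ALLOW
  req#3 t=2s (window 0): DENY
  req#4 t=3s (window 0): DENY
  req#5 t=4s (window 1): ALLOW
  req#6 t=5s (window 1): ALLOW
  req#7 t=6s (window 1): DENY
  req#8 t=7s (window 1): DENY
  req#9 t=8s (window 2): ALLOW
  req#10 t=9s (window 2): ALLOW
  req#11 t=10s (window 2): DENY
  req#12 t=10s (window 2): DENY
  req#13 t=11s (window 2): DENY
  req#14 t=12s (window 3): ALLOW
  req#15 t=13s (window 3): ALLOW
  req#16 t=14s (window 3): DENY
  req#17 t=15s (window 3): DENY
  req#18 t=16s (window 4): ALLOW
  req#19 t=17s (window 4): ALLOW
  req#20 t=18s (window 4): DENY
  req#21 t=19s (window 4): DENY

Allowed counts by window: 2 2 2 2 2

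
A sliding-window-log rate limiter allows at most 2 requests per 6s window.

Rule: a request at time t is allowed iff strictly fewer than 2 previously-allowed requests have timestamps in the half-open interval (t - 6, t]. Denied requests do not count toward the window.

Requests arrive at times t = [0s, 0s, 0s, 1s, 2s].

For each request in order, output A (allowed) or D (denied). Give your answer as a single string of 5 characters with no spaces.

Tracking allowed requests in the window:
  req#1 t=0s: ALLOW
  req#2 t=0s: ALLOW
  req#3 t=0s: DENY
  req#4 t=1s: DENY
  req#5 t=2s: DENY

Answer: AADDD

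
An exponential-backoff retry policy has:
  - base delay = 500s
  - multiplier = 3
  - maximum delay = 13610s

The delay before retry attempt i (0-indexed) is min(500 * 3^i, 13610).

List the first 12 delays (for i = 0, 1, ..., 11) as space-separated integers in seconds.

Answer: 500 1500 4500 13500 13610 13610 13610 13610 13610 13610 13610 13610

Derivation:
Computing each delay:
  i=0: min(500*3^0, 13610) = 500
  i=1: min(500*3^1, 13610) = 1500
  i=2: min(500*3^2, 13610) = 4500
  i=3: min(500*3^3, 13610) = 13500
  i=4: min(500*3^4, 13610) = 13610
  i=5: min(500*3^5, 13610) = 13610
  i=6: min(500*3^6, 13610) = 13610
  i=7: min(500*3^7, 13610) = 13610
  i=8: min(500*3^8, 13610) = 13610
  i=9: min(500*3^9, 13610) = 13610
  i=10: min(500*3^10, 13610) = 13610
  i=11: min(500*3^11, 13610) = 13610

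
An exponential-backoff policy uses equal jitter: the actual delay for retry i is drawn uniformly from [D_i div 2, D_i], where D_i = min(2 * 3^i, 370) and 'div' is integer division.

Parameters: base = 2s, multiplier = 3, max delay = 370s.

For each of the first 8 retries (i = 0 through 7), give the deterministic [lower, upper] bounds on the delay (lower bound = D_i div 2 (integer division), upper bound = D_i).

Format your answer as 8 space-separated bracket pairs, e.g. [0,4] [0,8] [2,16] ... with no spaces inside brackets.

Computing bounds per retry:
  i=0: D_i=min(2*3^0,370)=2, bounds=[1,2]
  i=1: D_i=min(2*3^1,370)=6, bounds=[3,6]
  i=2: D_i=min(2*3^2,370)=18, bounds=[9,18]
  i=3: D_i=min(2*3^3,370)=54, bounds=[27,54]
  i=4: D_i=min(2*3^4,370)=162, bounds=[81,162]
  i=5: D_i=min(2*3^5,370)=370, bounds=[185,370]
  i=6: D_i=min(2*3^6,370)=370, bounds=[185,370]
  i=7: D_i=min(2*3^7,370)=370, bounds=[185,370]

Answer: [1,2] [3,6] [9,18] [27,54] [81,162] [185,370] [185,370] [185,370]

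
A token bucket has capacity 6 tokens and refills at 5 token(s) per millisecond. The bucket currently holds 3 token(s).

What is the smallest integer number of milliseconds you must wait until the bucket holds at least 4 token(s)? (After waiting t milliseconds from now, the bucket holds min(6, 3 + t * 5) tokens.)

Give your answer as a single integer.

Need 3 + t * 5 >= 4, so t >= 1/5.
Smallest integer t = ceil(1/5) = 1.

Answer: 1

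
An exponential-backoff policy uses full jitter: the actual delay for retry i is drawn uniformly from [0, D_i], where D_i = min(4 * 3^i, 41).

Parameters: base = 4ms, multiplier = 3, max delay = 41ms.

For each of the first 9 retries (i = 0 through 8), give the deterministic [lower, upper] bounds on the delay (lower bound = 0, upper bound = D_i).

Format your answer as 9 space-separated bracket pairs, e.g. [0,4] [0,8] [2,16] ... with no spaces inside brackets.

Answer: [0,4] [0,12] [0,36] [0,41] [0,41] [0,41] [0,41] [0,41] [0,41]

Derivation:
Computing bounds per retry:
  i=0: D_i=min(4*3^0,41)=4, bounds=[0,4]
  i=1: D_i=min(4*3^1,41)=12, bounds=[0,12]
  i=2: D_i=min(4*3^2,41)=36, bounds=[0,36]
  i=3: D_i=min(4*3^3,41)=41, bounds=[0,41]
  i=4: D_i=min(4*3^4,41)=41, bounds=[0,41]
  i=5: D_i=min(4*3^5,41)=41, bounds=[0,41]
  i=6: D_i=min(4*3^6,41)=41, bounds=[0,41]
  i=7: D_i=min(4*3^7,41)=41, bounds=[0,41]
  i=8: D_i=min(4*3^8,41)=41, bounds=[0,41]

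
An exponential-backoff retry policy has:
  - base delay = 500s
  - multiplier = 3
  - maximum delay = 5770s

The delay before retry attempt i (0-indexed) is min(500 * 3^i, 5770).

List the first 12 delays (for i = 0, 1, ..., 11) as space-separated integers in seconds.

Answer: 500 1500 4500 5770 5770 5770 5770 5770 5770 5770 5770 5770

Derivation:
Computing each delay:
  i=0: min(500*3^0, 5770) = 500
  i=1: min(500*3^1, 5770) = 1500
  i=2: min(500*3^2, 5770) = 4500
  i=3: min(500*3^3, 5770) = 5770
  i=4: min(500*3^4, 5770) = 5770
  i=5: min(500*3^5, 5770) = 5770
  i=6: min(500*3^6, 5770) = 5770
  i=7: min(500*3^7, 5770) = 5770
  i=8: min(500*3^8, 5770) = 5770
  i=9: min(500*3^9, 5770) = 5770
  i=10: min(500*3^10, 5770) = 5770
  i=11: min(500*3^11, 5770) = 5770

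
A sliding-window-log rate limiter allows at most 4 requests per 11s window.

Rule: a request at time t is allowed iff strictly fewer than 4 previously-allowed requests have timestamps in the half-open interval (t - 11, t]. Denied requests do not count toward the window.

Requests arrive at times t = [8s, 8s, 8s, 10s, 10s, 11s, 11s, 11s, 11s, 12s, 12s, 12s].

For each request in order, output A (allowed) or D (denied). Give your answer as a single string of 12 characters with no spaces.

Tracking allowed requests in the window:
  req#1 t=8s: ALLOW
  req#2 t=8s: ALLOW
  req#3 t=8s: ALLOW
  req#4 t=10s: ALLOW
  req#5 t=10s: DENY
  req#6 t=11s: DENY
  req#7 t=11s: DENY
  req#8 t=11s: DENY
  req#9 t=11s: DENY
  req#10 t=12s: DENY
  req#11 t=12s: DENY
  req#12 t=12s: DENY

Answer: AAAADDDDDDDD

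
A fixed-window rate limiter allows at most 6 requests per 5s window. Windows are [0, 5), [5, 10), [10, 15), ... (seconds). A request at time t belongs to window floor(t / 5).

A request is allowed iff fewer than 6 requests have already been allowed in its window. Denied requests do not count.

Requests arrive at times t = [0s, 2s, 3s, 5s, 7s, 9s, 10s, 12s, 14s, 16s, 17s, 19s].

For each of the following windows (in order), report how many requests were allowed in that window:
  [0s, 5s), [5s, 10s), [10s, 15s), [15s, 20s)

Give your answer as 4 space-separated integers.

Answer: 3 3 3 3

Derivation:
Processing requests:
  req#1 t=0s (window 0): ALLOW
  req#2 t=2s (window 0): ALLOW
  req#3 t=3s (window 0): ALLOW
  req#4 t=5s (window 1): ALLOW
  req#5 t=7s (window 1): ALLOW
  req#6 t=9s (window 1): ALLOW
  req#7 t=10s (window 2): ALLOW
  req#8 t=12s (window 2): ALLOW
  req#9 t=14s (window 2): ALLOW
  req#10 t=16s (window 3): ALLOW
  req#11 t=17s (window 3): ALLOW
  req#12 t=19s (window 3): ALLOW

Allowed counts by window: 3 3 3 3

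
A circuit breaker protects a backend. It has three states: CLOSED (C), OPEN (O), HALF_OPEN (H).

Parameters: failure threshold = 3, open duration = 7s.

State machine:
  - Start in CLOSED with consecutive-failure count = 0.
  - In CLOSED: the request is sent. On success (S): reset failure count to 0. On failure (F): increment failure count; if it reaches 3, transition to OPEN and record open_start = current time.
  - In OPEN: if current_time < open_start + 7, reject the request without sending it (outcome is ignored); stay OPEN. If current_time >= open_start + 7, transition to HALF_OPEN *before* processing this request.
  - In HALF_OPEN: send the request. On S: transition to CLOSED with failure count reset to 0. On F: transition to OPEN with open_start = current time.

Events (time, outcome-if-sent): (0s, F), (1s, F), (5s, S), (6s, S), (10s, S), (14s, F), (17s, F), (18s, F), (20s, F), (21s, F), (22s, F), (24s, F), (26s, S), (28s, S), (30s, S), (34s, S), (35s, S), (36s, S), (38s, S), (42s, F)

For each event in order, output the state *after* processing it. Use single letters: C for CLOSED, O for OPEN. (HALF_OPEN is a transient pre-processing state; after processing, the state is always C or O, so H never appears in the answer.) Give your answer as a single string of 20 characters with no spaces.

State after each event:
  event#1 t=0s outcome=F: state=CLOSED
  event#2 t=1s outcome=F: state=CLOSED
  event#3 t=5s outcome=S: state=CLOSED
  event#4 t=6s outcome=S: state=CLOSED
  event#5 t=10s outcome=S: state=CLOSED
  event#6 t=14s outcome=F: state=CLOSED
  event#7 t=17s outcome=F: state=CLOSED
  event#8 t=18s outcome=F: state=OPEN
  event#9 t=20s outcome=F: state=OPEN
  event#10 t=21s outcome=F: state=OPEN
  event#11 t=22s outcome=F: state=OPEN
  event#12 t=24s outcome=F: state=OPEN
  event#13 t=26s outcome=S: state=CLOSED
  event#14 t=28s outcome=S: state=CLOSED
  event#15 t=30s outcome=S: state=CLOSED
  event#16 t=34s outcome=S: state=CLOSED
  event#17 t=35s outcome=S: state=CLOSED
  event#18 t=36s outcome=S: state=CLOSED
  event#19 t=38s outcome=S: state=CLOSED
  event#20 t=42s outcome=F: state=CLOSED

Answer: CCCCCCCOOOOOCCCCCCCC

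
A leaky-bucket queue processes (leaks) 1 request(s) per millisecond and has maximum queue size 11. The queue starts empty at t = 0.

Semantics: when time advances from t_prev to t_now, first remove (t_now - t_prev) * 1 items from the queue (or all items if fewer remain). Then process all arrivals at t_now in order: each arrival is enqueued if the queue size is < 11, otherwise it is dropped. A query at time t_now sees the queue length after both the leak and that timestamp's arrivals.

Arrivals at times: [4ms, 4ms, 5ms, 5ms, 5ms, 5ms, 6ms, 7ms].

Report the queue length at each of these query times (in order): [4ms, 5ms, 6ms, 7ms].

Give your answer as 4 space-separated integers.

Queue lengths at query times:
  query t=4ms: backlog = 2
  query t=5ms: backlog = 5
  query t=6ms: backlog = 5
  query t=7ms: backlog = 5

Answer: 2 5 5 5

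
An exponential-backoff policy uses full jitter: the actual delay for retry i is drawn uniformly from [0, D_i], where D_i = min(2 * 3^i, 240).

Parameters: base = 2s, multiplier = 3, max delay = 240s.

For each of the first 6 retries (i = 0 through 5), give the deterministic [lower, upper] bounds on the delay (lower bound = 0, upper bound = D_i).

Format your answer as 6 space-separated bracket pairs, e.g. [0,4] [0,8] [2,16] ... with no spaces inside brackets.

Answer: [0,2] [0,6] [0,18] [0,54] [0,162] [0,240]

Derivation:
Computing bounds per retry:
  i=0: D_i=min(2*3^0,240)=2, bounds=[0,2]
  i=1: D_i=min(2*3^1,240)=6, bounds=[0,6]
  i=2: D_i=min(2*3^2,240)=18, bounds=[0,18]
  i=3: D_i=min(2*3^3,240)=54, bounds=[0,54]
  i=4: D_i=min(2*3^4,240)=162, bounds=[0,162]
  i=5: D_i=min(2*3^5,240)=240, bounds=[0,240]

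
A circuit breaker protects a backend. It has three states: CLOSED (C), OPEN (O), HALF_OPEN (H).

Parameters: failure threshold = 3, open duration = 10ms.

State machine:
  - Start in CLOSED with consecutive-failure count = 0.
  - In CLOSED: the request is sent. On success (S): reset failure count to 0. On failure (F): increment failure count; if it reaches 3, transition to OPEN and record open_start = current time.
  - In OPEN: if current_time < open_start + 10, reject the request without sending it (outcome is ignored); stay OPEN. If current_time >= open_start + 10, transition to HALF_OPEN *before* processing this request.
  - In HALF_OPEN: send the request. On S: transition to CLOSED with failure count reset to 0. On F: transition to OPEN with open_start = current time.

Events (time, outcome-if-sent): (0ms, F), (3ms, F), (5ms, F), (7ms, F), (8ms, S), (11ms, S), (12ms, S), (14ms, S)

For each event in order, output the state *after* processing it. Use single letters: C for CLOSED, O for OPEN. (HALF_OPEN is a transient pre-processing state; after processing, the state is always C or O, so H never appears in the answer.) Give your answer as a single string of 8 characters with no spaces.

State after each event:
  event#1 t=0ms outcome=F: state=CLOSED
  event#2 t=3ms outcome=F: state=CLOSED
  event#3 t=5ms outcome=F: state=OPEN
  event#4 t=7ms outcome=F: state=OPEN
  event#5 t=8ms outcome=S: state=OPEN
  event#6 t=11ms outcome=S: state=OPEN
  event#7 t=12ms outcome=S: state=OPEN
  event#8 t=14ms outcome=S: state=OPEN

Answer: CCOOOOOO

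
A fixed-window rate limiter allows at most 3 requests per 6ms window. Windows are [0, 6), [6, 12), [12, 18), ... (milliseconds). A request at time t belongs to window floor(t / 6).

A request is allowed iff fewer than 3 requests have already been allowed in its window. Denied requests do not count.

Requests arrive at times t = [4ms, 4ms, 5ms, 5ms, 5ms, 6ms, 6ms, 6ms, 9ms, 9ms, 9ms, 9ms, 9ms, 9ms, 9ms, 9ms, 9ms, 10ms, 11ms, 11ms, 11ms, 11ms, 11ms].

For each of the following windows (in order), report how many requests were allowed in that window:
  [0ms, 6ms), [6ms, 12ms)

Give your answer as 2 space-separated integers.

Answer: 3 3

Derivation:
Processing requests:
  req#1 t=4ms (window 0): ALLOW
  req#2 t=4ms (window 0): ALLOW
  req#3 t=5ms (window 0): ALLOW
  req#4 t=5ms (window 0): DENY
  req#5 t=5ms (window 0): DENY
  req#6 t=6ms (window 1): ALLOW
  req#7 t=6ms (window 1): ALLOW
  req#8 t=6ms (window 1): ALLOW
  req#9 t=9ms (window 1): DENY
  req#10 t=9ms (window 1): DENY
  req#11 t=9ms (window 1): DENY
  req#12 t=9ms (window 1): DENY
  req#13 t=9ms (window 1): DENY
  req#14 t=9ms (window 1): DENY
  req#15 t=9ms (window 1): DENY
  req#16 t=9ms (window 1): DENY
  req#17 t=9ms (window 1): DENY
  req#18 t=10ms (window 1): DENY
  req#19 t=11ms (window 1): DENY
  req#20 t=11ms (window 1): DENY
  req#21 t=11ms (window 1): DENY
  req#22 t=11ms (window 1): DENY
  req#23 t=11ms (window 1): DENY

Allowed counts by window: 3 3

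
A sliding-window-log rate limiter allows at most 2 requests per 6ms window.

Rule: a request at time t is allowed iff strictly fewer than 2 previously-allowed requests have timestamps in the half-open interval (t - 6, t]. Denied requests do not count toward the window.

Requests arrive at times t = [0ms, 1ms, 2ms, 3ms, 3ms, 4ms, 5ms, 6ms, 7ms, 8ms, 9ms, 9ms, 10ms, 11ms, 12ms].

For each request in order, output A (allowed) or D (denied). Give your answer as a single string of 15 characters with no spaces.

Tracking allowed requests in the window:
  req#1 t=0ms: ALLOW
  req#2 t=1ms: ALLOW
  req#3 t=2ms: DENY
  req#4 t=3ms: DENY
  req#5 t=3ms: DENY
  req#6 t=4ms: DENY
  req#7 t=5ms: DENY
  req#8 t=6ms: ALLOW
  req#9 t=7ms: ALLOW
  req#10 t=8ms: DENY
  req#11 t=9ms: DENY
  req#12 t=9ms: DENY
  req#13 t=10ms: DENY
  req#14 t=11ms: DENY
  req#15 t=12ms: ALLOW

Answer: AADDDDDAADDDDDA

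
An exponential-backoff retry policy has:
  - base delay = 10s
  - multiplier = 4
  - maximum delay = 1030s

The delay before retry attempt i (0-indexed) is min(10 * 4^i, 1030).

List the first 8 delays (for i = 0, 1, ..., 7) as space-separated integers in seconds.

Answer: 10 40 160 640 1030 1030 1030 1030

Derivation:
Computing each delay:
  i=0: min(10*4^0, 1030) = 10
  i=1: min(10*4^1, 1030) = 40
  i=2: min(10*4^2, 1030) = 160
  i=3: min(10*4^3, 1030) = 640
  i=4: min(10*4^4, 1030) = 1030
  i=5: min(10*4^5, 1030) = 1030
  i=6: min(10*4^6, 1030) = 1030
  i=7: min(10*4^7, 1030) = 1030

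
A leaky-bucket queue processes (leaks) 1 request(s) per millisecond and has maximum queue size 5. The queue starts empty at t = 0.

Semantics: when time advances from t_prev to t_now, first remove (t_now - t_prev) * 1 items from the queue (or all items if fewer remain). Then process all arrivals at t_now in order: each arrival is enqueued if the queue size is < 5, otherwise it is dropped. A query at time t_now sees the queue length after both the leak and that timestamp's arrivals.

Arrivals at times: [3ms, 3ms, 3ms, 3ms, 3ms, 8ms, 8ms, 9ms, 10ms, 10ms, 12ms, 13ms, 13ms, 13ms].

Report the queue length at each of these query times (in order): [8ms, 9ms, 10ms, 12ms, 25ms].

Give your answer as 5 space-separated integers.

Queue lengths at query times:
  query t=8ms: backlog = 2
  query t=9ms: backlog = 2
  query t=10ms: backlog = 3
  query t=12ms: backlog = 2
  query t=25ms: backlog = 0

Answer: 2 2 3 2 0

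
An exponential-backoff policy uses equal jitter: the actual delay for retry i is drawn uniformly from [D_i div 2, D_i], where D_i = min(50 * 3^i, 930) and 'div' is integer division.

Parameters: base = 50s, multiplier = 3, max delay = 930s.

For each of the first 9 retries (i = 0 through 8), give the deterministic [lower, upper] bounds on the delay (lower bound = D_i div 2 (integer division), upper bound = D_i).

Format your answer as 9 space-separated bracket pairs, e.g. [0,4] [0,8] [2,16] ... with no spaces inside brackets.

Computing bounds per retry:
  i=0: D_i=min(50*3^0,930)=50, bounds=[25,50]
  i=1: D_i=min(50*3^1,930)=150, bounds=[75,150]
  i=2: D_i=min(50*3^2,930)=450, bounds=[225,450]
  i=3: D_i=min(50*3^3,930)=930, bounds=[465,930]
  i=4: D_i=min(50*3^4,930)=930, bounds=[465,930]
  i=5: D_i=min(50*3^5,930)=930, bounds=[465,930]
  i=6: D_i=min(50*3^6,930)=930, bounds=[465,930]
  i=7: D_i=min(50*3^7,930)=930, bounds=[465,930]
  i=8: D_i=min(50*3^8,930)=930, bounds=[465,930]

Answer: [25,50] [75,150] [225,450] [465,930] [465,930] [465,930] [465,930] [465,930] [465,930]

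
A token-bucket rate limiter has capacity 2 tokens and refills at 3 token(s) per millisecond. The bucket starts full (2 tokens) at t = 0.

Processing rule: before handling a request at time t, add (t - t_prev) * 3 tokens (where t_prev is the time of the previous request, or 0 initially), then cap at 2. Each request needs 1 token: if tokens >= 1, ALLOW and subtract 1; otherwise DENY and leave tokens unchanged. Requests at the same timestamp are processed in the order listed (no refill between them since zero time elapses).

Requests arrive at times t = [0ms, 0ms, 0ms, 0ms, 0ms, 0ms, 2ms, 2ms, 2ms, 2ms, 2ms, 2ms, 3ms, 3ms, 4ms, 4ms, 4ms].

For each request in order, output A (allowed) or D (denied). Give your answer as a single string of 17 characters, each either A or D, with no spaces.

Simulating step by step:
  req#1 t=0ms: ALLOW
  req#2 t=0ms: ALLOW
  req#3 t=0ms: DENY
  req#4 t=0ms: DENY
  req#5 t=0ms: DENY
  req#6 t=0ms: DENY
  req#7 t=2ms: ALLOW
  req#8 t=2ms: ALLOW
  req#9 t=2ms: DENY
  req#10 t=2ms: DENY
  req#11 t=2ms: DENY
  req#12 t=2ms: DENY
  req#13 t=3ms: ALLOW
  req#14 t=3ms: ALLOW
  req#15 t=4ms: ALLOW
  req#16 t=4ms: ALLOW
  req#17 t=4ms: DENY

Answer: AADDDDAADDDDAAAAD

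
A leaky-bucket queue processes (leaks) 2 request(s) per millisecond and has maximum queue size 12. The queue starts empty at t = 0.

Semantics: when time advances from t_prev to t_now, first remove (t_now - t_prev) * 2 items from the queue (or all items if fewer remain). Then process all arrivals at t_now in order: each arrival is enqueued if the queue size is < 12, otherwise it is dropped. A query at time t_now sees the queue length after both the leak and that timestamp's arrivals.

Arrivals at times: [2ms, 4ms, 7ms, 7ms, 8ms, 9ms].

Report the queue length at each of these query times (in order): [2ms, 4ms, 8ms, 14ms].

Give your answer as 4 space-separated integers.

Queue lengths at query times:
  query t=2ms: backlog = 1
  query t=4ms: backlog = 1
  query t=8ms: backlog = 1
  query t=14ms: backlog = 0

Answer: 1 1 1 0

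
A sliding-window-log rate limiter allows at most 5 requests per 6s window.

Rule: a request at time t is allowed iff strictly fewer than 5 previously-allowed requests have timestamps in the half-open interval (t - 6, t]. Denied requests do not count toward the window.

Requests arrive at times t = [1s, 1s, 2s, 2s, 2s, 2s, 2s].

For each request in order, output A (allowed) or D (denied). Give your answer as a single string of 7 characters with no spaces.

Tracking allowed requests in the window:
  req#1 t=1s: ALLOW
  req#2 t=1s: ALLOW
  req#3 t=2s: ALLOW
  req#4 t=2s: ALLOW
  req#5 t=2s: ALLOW
  req#6 t=2s: DENY
  req#7 t=2s: DENY

Answer: AAAAADD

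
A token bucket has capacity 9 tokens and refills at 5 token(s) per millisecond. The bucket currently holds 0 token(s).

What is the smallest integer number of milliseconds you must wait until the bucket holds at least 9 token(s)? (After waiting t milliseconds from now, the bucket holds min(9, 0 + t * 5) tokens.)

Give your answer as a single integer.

Answer: 2

Derivation:
Need 0 + t * 5 >= 9, so t >= 9/5.
Smallest integer t = ceil(9/5) = 2.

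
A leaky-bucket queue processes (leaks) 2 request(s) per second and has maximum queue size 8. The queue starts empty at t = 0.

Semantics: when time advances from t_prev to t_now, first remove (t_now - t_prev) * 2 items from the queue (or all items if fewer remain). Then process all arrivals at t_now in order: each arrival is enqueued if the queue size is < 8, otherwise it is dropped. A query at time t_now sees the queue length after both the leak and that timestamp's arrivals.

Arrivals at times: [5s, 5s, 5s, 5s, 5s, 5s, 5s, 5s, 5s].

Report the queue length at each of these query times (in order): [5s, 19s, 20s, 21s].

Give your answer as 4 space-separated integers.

Answer: 8 0 0 0

Derivation:
Queue lengths at query times:
  query t=5s: backlog = 8
  query t=19s: backlog = 0
  query t=20s: backlog = 0
  query t=21s: backlog = 0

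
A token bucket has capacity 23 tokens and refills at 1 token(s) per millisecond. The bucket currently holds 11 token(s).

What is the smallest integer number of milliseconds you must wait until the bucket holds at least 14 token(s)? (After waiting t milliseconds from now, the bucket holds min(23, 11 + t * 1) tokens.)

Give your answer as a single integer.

Answer: 3

Derivation:
Need 11 + t * 1 >= 14, so t >= 3/1.
Smallest integer t = ceil(3/1) = 3.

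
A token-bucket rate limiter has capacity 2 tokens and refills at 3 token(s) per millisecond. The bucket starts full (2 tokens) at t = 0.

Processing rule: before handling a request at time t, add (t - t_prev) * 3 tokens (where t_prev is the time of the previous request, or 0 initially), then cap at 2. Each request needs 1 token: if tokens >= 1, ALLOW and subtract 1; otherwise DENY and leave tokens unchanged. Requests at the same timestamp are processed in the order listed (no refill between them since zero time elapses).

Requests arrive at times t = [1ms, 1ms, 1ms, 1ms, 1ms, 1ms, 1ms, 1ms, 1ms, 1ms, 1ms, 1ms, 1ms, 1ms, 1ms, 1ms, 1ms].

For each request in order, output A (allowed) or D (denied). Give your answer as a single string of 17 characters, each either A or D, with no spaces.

Answer: AADDDDDDDDDDDDDDD

Derivation:
Simulating step by step:
  req#1 t=1ms: ALLOW
  req#2 t=1ms: ALLOW
  req#3 t=1ms: DENY
  req#4 t=1ms: DENY
  req#5 t=1ms: DENY
  req#6 t=1ms: DENY
  req#7 t=1ms: DENY
  req#8 t=1ms: DENY
  req#9 t=1ms: DENY
  req#10 t=1ms: DENY
  req#11 t=1ms: DENY
  req#12 t=1ms: DENY
  req#13 t=1ms: DENY
  req#14 t=1ms: DENY
  req#15 t=1ms: DENY
  req#16 t=1ms: DENY
  req#17 t=1ms: DENY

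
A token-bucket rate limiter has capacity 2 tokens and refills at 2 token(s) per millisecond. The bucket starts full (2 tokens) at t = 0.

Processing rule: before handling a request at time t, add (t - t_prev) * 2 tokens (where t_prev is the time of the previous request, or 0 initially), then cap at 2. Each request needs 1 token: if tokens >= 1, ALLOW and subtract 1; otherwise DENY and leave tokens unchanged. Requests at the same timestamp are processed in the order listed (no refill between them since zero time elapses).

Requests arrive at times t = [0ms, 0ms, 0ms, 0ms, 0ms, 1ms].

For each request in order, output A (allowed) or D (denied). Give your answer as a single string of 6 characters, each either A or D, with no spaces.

Answer: AADDDA

Derivation:
Simulating step by step:
  req#1 t=0ms: ALLOW
  req#2 t=0ms: ALLOW
  req#3 t=0ms: DENY
  req#4 t=0ms: DENY
  req#5 t=0ms: DENY
  req#6 t=1ms: ALLOW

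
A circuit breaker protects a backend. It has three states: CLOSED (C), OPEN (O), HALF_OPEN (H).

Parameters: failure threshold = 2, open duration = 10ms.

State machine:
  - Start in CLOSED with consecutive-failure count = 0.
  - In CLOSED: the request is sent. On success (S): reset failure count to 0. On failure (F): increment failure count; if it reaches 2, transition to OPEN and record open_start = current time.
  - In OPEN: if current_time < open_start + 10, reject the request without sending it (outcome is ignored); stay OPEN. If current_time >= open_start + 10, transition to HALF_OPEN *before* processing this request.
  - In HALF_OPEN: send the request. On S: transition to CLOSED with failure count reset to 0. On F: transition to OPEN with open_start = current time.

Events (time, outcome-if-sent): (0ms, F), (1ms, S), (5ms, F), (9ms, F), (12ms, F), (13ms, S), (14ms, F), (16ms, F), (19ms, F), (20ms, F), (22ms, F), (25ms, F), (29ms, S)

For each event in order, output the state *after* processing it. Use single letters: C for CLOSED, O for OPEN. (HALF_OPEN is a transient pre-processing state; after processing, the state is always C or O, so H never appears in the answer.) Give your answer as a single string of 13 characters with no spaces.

Answer: CCCOOOOOOOOOC

Derivation:
State after each event:
  event#1 t=0ms outcome=F: state=CLOSED
  event#2 t=1ms outcome=S: state=CLOSED
  event#3 t=5ms outcome=F: state=CLOSED
  event#4 t=9ms outcome=F: state=OPEN
  event#5 t=12ms outcome=F: state=OPEN
  event#6 t=13ms outcome=S: state=OPEN
  event#7 t=14ms outcome=F: state=OPEN
  event#8 t=16ms outcome=F: state=OPEN
  event#9 t=19ms outcome=F: state=OPEN
  event#10 t=20ms outcome=F: state=OPEN
  event#11 t=22ms outcome=F: state=OPEN
  event#12 t=25ms outcome=F: state=OPEN
  event#13 t=29ms outcome=S: state=CLOSED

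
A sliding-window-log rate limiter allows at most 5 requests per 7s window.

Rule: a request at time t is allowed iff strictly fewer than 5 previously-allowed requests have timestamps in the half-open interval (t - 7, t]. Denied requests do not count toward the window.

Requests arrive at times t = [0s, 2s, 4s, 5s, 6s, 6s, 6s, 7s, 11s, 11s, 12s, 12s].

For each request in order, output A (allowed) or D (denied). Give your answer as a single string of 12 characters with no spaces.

Tracking allowed requests in the window:
  req#1 t=0s: ALLOW
  req#2 t=2s: ALLOW
  req#3 t=4s: ALLOW
  req#4 t=5s: ALLOW
  req#5 t=6s: ALLOW
  req#6 t=6s: DENY
  req#7 t=6s: DENY
  req#8 t=7s: ALLOW
  req#9 t=11s: ALLOW
  req#10 t=11s: ALLOW
  req#11 t=12s: ALLOW
  req#12 t=12s: DENY

Answer: AAAAADDAAAAD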